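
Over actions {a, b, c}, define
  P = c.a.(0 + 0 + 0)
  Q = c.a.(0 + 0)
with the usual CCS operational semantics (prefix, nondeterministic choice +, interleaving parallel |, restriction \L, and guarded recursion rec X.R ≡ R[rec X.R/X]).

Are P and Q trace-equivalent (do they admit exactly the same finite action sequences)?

LTS(P): 3 reachable states
  p0 = c.a.(0 + 0 + 0) :: --c--▸ p1
  p1 = a.(0 + 0 + 0) :: --a--▸ p2
  p2 = 0 + 0 + 0 :: ·
LTS(Q): 3 reachable states
  q0 = c.a.(0 + 0) :: --c--▸ q1
  q1 = a.(0 + 0) :: --a--▸ q2
  q2 = 0 + 0 :: ·
Bisimilarity quotient blocks:
  B0 = {p0, q0}
  B1 = {p1, q1}
  B2 = {p2, q2}
p0 ∈ B0, q0 ∈ B0 → same block
Bisimilar ⇒ trace-equivalent.

YES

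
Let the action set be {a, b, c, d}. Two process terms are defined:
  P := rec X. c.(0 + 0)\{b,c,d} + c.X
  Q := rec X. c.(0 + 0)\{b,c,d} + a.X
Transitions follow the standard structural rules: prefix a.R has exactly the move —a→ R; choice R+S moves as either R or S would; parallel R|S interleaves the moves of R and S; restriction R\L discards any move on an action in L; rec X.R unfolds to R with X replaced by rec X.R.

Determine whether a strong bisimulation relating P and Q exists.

P's transition system — 2 states:
  s0 = rec X. c.(0 + 0)\{b,c,d} + c.X → =c=> s0, =c=> s1
  s1 = (0 + 0)\{b,c,d} → ∅
Q's transition system — 2 states:
  t0 = rec X. c.(0 + 0)\{b,c,d} + a.X → =a=> t0, =c=> t1
  t1 = (0 + 0)\{b,c,d} → ∅
Partition-refinement fixed point:
  B0 = {s0}
  B1 = {s1, t1}
  B2 = {t0}
s0 ∈ B0, t0 ∈ B2 → different blocks

P ≁ Q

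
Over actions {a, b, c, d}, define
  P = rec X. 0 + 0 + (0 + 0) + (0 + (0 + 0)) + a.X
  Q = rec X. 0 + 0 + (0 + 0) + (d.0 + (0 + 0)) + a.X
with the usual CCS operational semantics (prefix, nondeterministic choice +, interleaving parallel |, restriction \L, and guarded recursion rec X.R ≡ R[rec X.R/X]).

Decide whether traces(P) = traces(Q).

LTS(P): 1 reachable states
  p0 = rec X. 0 + 0 + (0 + 0) + (0 + (0 + 0)) + a.X :: ··a··> p0
LTS(Q): 2 reachable states
  q0 = rec X. 0 + 0 + (0 + 0) + (d.0 + (0 + 0)) + a.X :: ··a··> q0, ··d··> q1
  q1 = 0 :: stopped
Trace ⟨d⟩ through Q, begin at {q0}:
  step 1 (d): {q1}
  Q completes σ.
Trace ⟨d⟩ through P, begin at {p0}:
  step 1 (d): ∅  — P cannot continue

NO — witness ⟨d⟩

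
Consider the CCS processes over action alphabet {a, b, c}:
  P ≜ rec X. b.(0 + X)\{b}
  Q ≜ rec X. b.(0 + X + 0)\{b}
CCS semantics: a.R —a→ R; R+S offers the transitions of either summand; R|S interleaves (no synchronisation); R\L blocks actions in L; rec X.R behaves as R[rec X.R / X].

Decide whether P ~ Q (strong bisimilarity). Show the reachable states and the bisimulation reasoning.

LTS(P): 2 reachable states
  m0 = rec X. b.(0 + X)\{b} | ··b··> m1
  m1 = (0 + (rec X. b.(0 + X)\{b}))\{b} | ·
LTS(Q): 2 reachable states
  n0 = rec X. b.(0 + X + 0)\{b} | ··b··> n1
  n1 = (0 + (rec X. b.(0 + X + 0)\{b}) + 0)\{b} | ·
Coarsest stable partition (strong bisimilarity classes):
  B0 = {m0, n0}
  B1 = {m1, n1}
m0 ∈ B0, n0 ∈ B0 → same block

YES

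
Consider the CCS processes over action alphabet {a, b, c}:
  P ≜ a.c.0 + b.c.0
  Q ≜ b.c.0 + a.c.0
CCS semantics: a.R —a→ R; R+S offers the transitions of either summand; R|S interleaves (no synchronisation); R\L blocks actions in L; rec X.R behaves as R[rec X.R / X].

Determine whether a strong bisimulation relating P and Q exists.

P's transition system — 3 states:
  p0 = a.c.0 + b.c.0 → -a-> p1, -b-> p1
  p1 = c.0 → -c-> p2
  p2 = 0 → (no moves)
Q's transition system — 3 states:
  q0 = b.c.0 + a.c.0 → -a-> q1, -b-> q1
  q1 = c.0 → -c-> q2
  q2 = 0 → (no moves)
Partition-refinement fixed point:
  B0 = {p0, q0}
  B1 = {p1, q1}
  B2 = {p2, q2}
p0 ∈ B0, q0 ∈ B0 → same block

bisimilar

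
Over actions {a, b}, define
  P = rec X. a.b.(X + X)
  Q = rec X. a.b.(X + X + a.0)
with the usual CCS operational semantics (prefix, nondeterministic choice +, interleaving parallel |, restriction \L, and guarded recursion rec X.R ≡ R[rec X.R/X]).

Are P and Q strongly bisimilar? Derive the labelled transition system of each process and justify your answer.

P's transition system — 3 states:
  u0 = rec X. a.b.(X + X) → -a-> u1
  u1 = b.((rec X. a.b.(X + X)) + (rec X. a.b.(X + X))) → -b-> u2
  u2 = (rec X. a.b.(X + X)) + (rec X. a.b.(X + X)) → -a-> u1
Q's transition system — 4 states:
  v0 = rec X. a.b.(X + X + a.0) → -a-> v1
  v1 = b.((rec X. a.b.(X + X + a.0)) + (rec X. a.b.(X + X + a.0)) + a.0) → -b-> v2
  v2 = (rec X. a.b.(X + X + a.0)) + (rec X. a.b.(X + X + a.0)) + a.0 → -a-> v1, -a-> v3
  v3 = 0 → (no moves)
Partition-refinement fixed point:
  B0 = {u0, u2}
  B1 = {u1}
  B2 = {v0}
  B3 = {v1}
  B4 = {v2}
  B5 = {v3}
u0 ∈ B0, v0 ∈ B2 → different blocks

not bisimilar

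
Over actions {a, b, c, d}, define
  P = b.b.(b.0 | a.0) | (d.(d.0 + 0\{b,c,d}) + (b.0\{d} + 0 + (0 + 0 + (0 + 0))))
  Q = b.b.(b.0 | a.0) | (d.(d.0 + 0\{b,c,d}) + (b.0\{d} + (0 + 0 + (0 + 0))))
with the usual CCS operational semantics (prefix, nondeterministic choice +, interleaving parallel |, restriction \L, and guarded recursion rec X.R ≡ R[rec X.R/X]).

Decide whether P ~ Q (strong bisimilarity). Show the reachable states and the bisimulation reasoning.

Reachable graph of P (24 states):
  u0 = b.b.(b.0 | a.0) | (d.(d.0 + 0\{b,c,d}) + (b.0\{d} + 0 + (0 + 0 + (0 + 0)))) :: =b=> u1, =b=> u2, =d=> u3
  u1 = b.(b.0 | a.0) | (d.(d.0 + 0\{b,c,d}) + (b.0\{d} + 0 + (0 + 0 + (0 + 0)))) :: =b=> u4, =b=> u5, =d=> u6
  u2 = b.b.(b.0 | a.0) | 0\{d} :: =b=> u4
  u3 = b.b.(b.0 | a.0) | (d.0 + 0\{b,c,d}) :: =b=> u6, =d=> u7
  u4 = b.(b.0 | a.0) | 0\{d} :: =b=> u8
  u5 = b.0 | a.0 | (d.(d.0 + 0\{b,c,d}) + (b.0\{d} + 0 + (0 + 0 + (0 + 0)))) :: =a=> u9, =b=> u10, =b=> u8, =d=> u11
  u6 = b.(b.0 | a.0) | (d.0 + 0\{b,c,d}) :: =b=> u11, =d=> u12
  u7 = b.b.(b.0 | a.0) | 0 :: =b=> u12
  u8 = b.0 | a.0 | 0\{d} :: =a=> u13, =b=> u14
  u9 = b.0 | 0 | (d.(d.0 + 0\{b,c,d}) + (b.0\{d} + 0 + (0 + 0 + (0 + 0)))) :: =b=> u13, =b=> u15, =d=> u16
  u10 = 0 | a.0 | (d.(d.0 + 0\{b,c,d}) + (b.0\{d} + 0 + (0 + 0 + (0 + 0)))) :: =a=> u15, =b=> u14, =d=> u17
  u11 = b.0 | a.0 | (d.0 + 0\{b,c,d}) :: =a=> u16, =b=> u17, =d=> u18
  u12 = b.(b.0 | a.0) | 0 :: =b=> u18
  u13 = b.0 | 0 | 0\{d} :: =b=> u19
  u14 = 0 | a.0 | 0\{d} :: =a=> u19
  u15 = 0 | 0 | (d.(d.0 + 0\{b,c,d}) + (b.0\{d} + 0 + (0 + 0 + (0 + 0)))) :: =b=> u19, =d=> u20
  u16 = b.0 | 0 | (d.0 + 0\{b,c,d}) :: =b=> u20, =d=> u21
  u17 = 0 | a.0 | (d.0 + 0\{b,c,d}) :: =a=> u20, =d=> u22
  u18 = b.0 | a.0 | 0 :: =a=> u21, =b=> u22
  u19 = 0 | 0 | 0\{d} :: deadlocked
  u20 = 0 | 0 | (d.0 + 0\{b,c,d}) :: =d=> u23
  u21 = b.0 | 0 | 0 :: =b=> u23
  u22 = 0 | a.0 | 0 :: =a=> u23
  u23 = 0 | 0 | 0 :: deadlocked
Reachable graph of Q (24 states):
  v0 = b.b.(b.0 | a.0) | (d.(d.0 + 0\{b,c,d}) + (b.0\{d} + (0 + 0 + (0 + 0)))) :: =b=> v1, =b=> v2, =d=> v3
  v1 = b.(b.0 | a.0) | (d.(d.0 + 0\{b,c,d}) + (b.0\{d} + (0 + 0 + (0 + 0)))) :: =b=> v4, =b=> v5, =d=> v6
  v2 = b.b.(b.0 | a.0) | 0\{d} :: =b=> v4
  v3 = b.b.(b.0 | a.0) | (d.0 + 0\{b,c,d}) :: =b=> v6, =d=> v7
  v4 = b.(b.0 | a.0) | 0\{d} :: =b=> v8
  v5 = b.0 | a.0 | (d.(d.0 + 0\{b,c,d}) + (b.0\{d} + (0 + 0 + (0 + 0)))) :: =a=> v9, =b=> v10, =b=> v8, =d=> v11
  v6 = b.(b.0 | a.0) | (d.0 + 0\{b,c,d}) :: =b=> v11, =d=> v12
  v7 = b.b.(b.0 | a.0) | 0 :: =b=> v12
  v8 = b.0 | a.0 | 0\{d} :: =a=> v13, =b=> v14
  v9 = b.0 | 0 | (d.(d.0 + 0\{b,c,d}) + (b.0\{d} + (0 + 0 + (0 + 0)))) :: =b=> v13, =b=> v15, =d=> v16
  v10 = 0 | a.0 | (d.(d.0 + 0\{b,c,d}) + (b.0\{d} + (0 + 0 + (0 + 0)))) :: =a=> v15, =b=> v14, =d=> v17
  v11 = b.0 | a.0 | (d.0 + 0\{b,c,d}) :: =a=> v16, =b=> v17, =d=> v18
  v12 = b.(b.0 | a.0) | 0 :: =b=> v18
  v13 = b.0 | 0 | 0\{d} :: =b=> v19
  v14 = 0 | a.0 | 0\{d} :: =a=> v19
  v15 = 0 | 0 | (d.(d.0 + 0\{b,c,d}) + (b.0\{d} + (0 + 0 + (0 + 0)))) :: =b=> v19, =d=> v20
  v16 = b.0 | 0 | (d.0 + 0\{b,c,d}) :: =b=> v20, =d=> v21
  v17 = 0 | a.0 | (d.0 + 0\{b,c,d}) :: =a=> v20, =d=> v22
  v18 = b.0 | a.0 | 0 :: =a=> v21, =b=> v22
  v19 = 0 | 0 | 0\{d} :: deadlocked
  v20 = 0 | 0 | (d.0 + 0\{b,c,d}) :: =d=> v23
  v21 = b.0 | 0 | 0 :: =b=> v23
  v22 = 0 | a.0 | 0 :: =a=> v23
  v23 = 0 | 0 | 0 :: deadlocked
Bisimilarity quotient blocks:
  B0 = {u0, v0}
  B1 = {u3, v3}
  B2 = {u6, v6}
  B3 = {u12, u4, v12, v4}
  B4 = {u18, u8, v18, v8}
  B5 = {u14, u22, v14, v22}
  B6 = {u19, u23, v19, v23}
  B7 = {u13, u21, v13, v21}
  B8 = {u11, v11}
  B9 = {u16, v16}
  B10 = {u20, v20}
  B11 = {u17, v17}
  B12 = {u2, u7, v2, v7}
  B13 = {u1, v1}
  B14 = {u5, v5}
  B15 = {u9, v9}
  B16 = {u15, v15}
  B17 = {u10, v10}
u0 ∈ B0, v0 ∈ B0 → same block

YES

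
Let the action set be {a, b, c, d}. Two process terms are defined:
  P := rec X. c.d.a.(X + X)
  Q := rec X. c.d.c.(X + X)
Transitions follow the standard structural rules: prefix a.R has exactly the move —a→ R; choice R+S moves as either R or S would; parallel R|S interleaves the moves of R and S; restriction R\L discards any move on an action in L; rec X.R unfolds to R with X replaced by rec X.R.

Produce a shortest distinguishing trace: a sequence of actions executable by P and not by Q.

Reachable graph of P (4 states):
  u0 = rec X. c.d.a.(X + X) :: -c-> u1
  u1 = d.a.((rec X. c.d.a.(X + X)) + (rec X. c.d.a.(X + X))) :: -d-> u2
  u2 = a.((rec X. c.d.a.(X + X)) + (rec X. c.d.a.(X + X))) :: -a-> u3
  u3 = (rec X. c.d.a.(X + X)) + (rec X. c.d.a.(X + X)) :: -c-> u1
Reachable graph of Q (4 states):
  v0 = rec X. c.d.c.(X + X) :: -c-> v1
  v1 = d.c.((rec X. c.d.c.(X + X)) + (rec X. c.d.c.(X + X))) :: -d-> v2
  v2 = c.((rec X. c.d.c.(X + X)) + (rec X. c.d.c.(X + X))) :: -c-> v3
  v3 = (rec X. c.d.c.(X + X)) + (rec X. c.d.c.(X + X)) :: -c-> v1
Trace ⟨cda⟩ through P, begin at {u0}:
  [1] c ⇒ {u1}
  [2] d ⇒ {u2}
  [3] a ⇒ {u3}
  ✓ P
Trace ⟨cda⟩ through Q, begin at {v0}:
  [1] c ⇒ {v1}
  [2] d ⇒ {v2}
  [3] a ⇒ no successor for Q

cda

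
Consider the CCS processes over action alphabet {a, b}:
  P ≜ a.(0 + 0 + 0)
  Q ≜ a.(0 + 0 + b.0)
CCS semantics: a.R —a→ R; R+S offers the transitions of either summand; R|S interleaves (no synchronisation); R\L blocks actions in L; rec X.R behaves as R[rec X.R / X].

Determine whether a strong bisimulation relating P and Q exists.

P ≁ Q

Reachable graph of P (2 states):
  p0 = a.(0 + 0 + 0) has moves —a→ p1
  p1 = 0 + 0 + 0 has moves stopped
Reachable graph of Q (3 states):
  q0 = a.(0 + 0 + b.0) has moves —a→ q1
  q1 = 0 + 0 + b.0 has moves —b→ q2
  q2 = 0 has moves stopped
Coarsest stable partition (strong bisimilarity classes):
  B0 = {p0}
  B1 = {p1, q2}
  B2 = {q0}
  B3 = {q1}
p0 ∈ B0, q0 ∈ B2 → different blocks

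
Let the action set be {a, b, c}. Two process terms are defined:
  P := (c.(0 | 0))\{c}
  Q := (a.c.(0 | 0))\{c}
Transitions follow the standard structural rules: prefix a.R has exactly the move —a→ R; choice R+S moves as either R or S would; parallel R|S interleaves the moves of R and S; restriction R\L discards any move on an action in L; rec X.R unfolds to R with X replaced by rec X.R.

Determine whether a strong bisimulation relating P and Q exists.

Reachable graph of P (1 states):
  p0 = (c.(0 | 0))\{c} → ∅
Reachable graph of Q (2 states):
  q0 = (a.c.(0 | 0))\{c} → -a-> q1
  q1 = (c.(0 | 0))\{c} → ∅
Bisimilarity quotient blocks:
  B0 = {p0, q1}
  B1 = {q0}
p0 ∈ B0, q0 ∈ B1 → different blocks

NO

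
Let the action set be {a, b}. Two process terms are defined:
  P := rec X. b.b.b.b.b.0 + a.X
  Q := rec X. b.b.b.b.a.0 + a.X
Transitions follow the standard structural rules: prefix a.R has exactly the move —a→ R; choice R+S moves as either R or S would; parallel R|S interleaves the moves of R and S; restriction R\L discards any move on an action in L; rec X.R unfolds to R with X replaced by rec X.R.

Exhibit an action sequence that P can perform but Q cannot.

Reachable graph of P (6 states):
  p0 = rec X. b.b.b.b.b.0 + a.X → --a--▸ p0, --b--▸ p1
  p1 = b.b.b.b.0 → --b--▸ p2
  p2 = b.b.b.0 → --b--▸ p3
  p3 = b.b.0 → --b--▸ p4
  p4 = b.0 → --b--▸ p5
  p5 = 0 → (no moves)
Reachable graph of Q (6 states):
  q0 = rec X. b.b.b.b.a.0 + a.X → --a--▸ q0, --b--▸ q1
  q1 = b.b.b.a.0 → --b--▸ q2
  q2 = b.b.a.0 → --b--▸ q3
  q3 = b.a.0 → --b--▸ q4
  q4 = a.0 → --a--▸ q5
  q5 = 0 → (no moves)
Trace ⟨bbbbb⟩ through P, begin at {p0}:
  after b @ step 1: {p1}
  after b @ step 2: {p2}
  after b @ step 3: {p3}
  after b @ step 4: {p4}
  after b @ step 5: {p5}
  — P admits the full trace.
Trace ⟨bbbbb⟩ through Q, begin at {q0}:
  after b @ step 1: {q1}
  after b @ step 2: {q2}
  after b @ step 3: {q3}
  after b @ step 4: {q4}
  after b @ step 5: ∅ (Q stuck)

bbbbb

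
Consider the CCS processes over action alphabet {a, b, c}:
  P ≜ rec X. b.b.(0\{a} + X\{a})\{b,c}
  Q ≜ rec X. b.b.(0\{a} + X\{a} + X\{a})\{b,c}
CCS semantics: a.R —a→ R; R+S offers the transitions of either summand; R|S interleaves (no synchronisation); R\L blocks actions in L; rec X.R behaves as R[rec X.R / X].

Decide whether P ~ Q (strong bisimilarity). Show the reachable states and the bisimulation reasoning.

Reachable graph of P (3 states):
  u0 = rec X. b.b.(0\{a} + X\{a})\{b,c} :: --b--▸ u1
  u1 = b.(0\{a} + (rec X. b.b.(0\{a} + X\{a})\{b,c})\{a})\{b,c} :: --b--▸ u2
  u2 = (0\{a} + (rec X. b.b.(0\{a} + X\{a})\{b,c})\{a})\{b,c} :: stopped
Reachable graph of Q (3 states):
  v0 = rec X. b.b.(0\{a} + X\{a} + X\{a})\{b,c} :: --b--▸ v1
  v1 = b.(0\{a} + (rec X. b.b.(0\{a} + X\{a} + X\{a})\{b,c})\{a} + (rec X. b.b.(0\{a} + X\{a} + X\{a})\{b,c})\{a})\{b,c} :: --b--▸ v2
  v2 = (0\{a} + (rec X. b.b.(0\{a} + X\{a} + X\{a})\{b,c})\{a} + (rec X. b.b.(0\{a} + X\{a} + X\{a})\{b,c})\{a})\{b,c} :: stopped
Partition-refinement fixed point:
  B0 = {u0, v0}
  B1 = {u1, v1}
  B2 = {u2, v2}
u0 ∈ B0, v0 ∈ B0 → same block

P ~ Q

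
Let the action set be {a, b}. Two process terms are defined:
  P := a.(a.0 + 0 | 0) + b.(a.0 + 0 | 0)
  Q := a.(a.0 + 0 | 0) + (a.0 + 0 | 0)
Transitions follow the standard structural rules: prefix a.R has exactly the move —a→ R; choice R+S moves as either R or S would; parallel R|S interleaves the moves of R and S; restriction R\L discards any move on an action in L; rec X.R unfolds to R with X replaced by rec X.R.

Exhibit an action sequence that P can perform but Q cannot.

P's transition system — 3 states:
  m0 = a.(a.0 + 0 | 0) + b.(a.0 + 0 | 0) ⊢ -a-> m1, -b-> m1
  m1 = a.0 + 0 | 0 ⊢ -a-> m2
  m2 = 0 ⊢ (no moves)
Q's transition system — 3 states:
  n0 = a.(a.0 + 0 | 0) + (a.0 + 0 | 0) ⊢ -a-> n1, -a-> n2
  n1 = 0 ⊢ (no moves)
  n2 = a.0 + 0 | 0 ⊢ -a-> n1
Trace ⟨b⟩ through P, begin at {m0}:
  step 1 (b): {m1}
  — P admits the full trace.
Trace ⟨b⟩ through Q, begin at {n0}:
  step 1 (b): ∅ (Q stuck)

b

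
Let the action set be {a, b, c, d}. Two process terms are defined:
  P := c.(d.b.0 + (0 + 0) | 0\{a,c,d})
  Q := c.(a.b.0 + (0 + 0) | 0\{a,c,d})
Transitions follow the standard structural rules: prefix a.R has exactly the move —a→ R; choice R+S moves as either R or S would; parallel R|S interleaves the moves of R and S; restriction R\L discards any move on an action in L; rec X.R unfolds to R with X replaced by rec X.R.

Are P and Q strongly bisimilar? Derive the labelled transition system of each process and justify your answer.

Reachable graph of P (4 states):
  p0 = c.(d.b.0 + (0 + 0) | 0\{a,c,d}) | —c→ p1
  p1 = d.b.0 + (0 + 0) | 0\{a,c,d} | —d→ p2
  p2 = b.0 | —b→ p3
  p3 = 0 | deadlocked
Reachable graph of Q (4 states):
  q0 = c.(a.b.0 + (0 + 0) | 0\{a,c,d}) | —c→ q1
  q1 = a.b.0 + (0 + 0) | 0\{a,c,d} | —a→ q2
  q2 = b.0 | —b→ q3
  q3 = 0 | deadlocked
Partition-refinement fixed point:
  B0 = {p0}
  B1 = {p1}
  B2 = {p2, q2}
  B3 = {p3, q3}
  B4 = {q0}
  B5 = {q1}
p0 ∈ B0, q0 ∈ B4 → different blocks

NO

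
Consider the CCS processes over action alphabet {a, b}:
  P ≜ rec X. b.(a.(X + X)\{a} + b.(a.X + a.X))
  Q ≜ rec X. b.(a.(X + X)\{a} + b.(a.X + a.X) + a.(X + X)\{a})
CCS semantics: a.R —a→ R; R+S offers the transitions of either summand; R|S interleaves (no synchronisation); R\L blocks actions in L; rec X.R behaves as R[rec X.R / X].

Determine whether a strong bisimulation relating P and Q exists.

P's transition system — 6 states:
  m0 = rec X. b.(a.(X + X)\{a} + b.(a.X + a.X)) :: -b-> m1
  m1 = a.((rec X. b.(a.(X + X)\{a} + b.(a.X + a.X))) + (rec X. b.(a.(X + X)\{a} + b.(a.X + a.X))))\{a} + b.(a.(rec X. b.(a.(X + X)\{a} + b.(a.X + a.X))) + a.(rec X. b.(a.(X + X)\{a} + b.(a.X + a.X)))) :: -a-> m2, -b-> m3
  m2 = ((rec X. b.(a.(X + X)\{a} + b.(a.X + a.X))) + (rec X. b.(a.(X + X)\{a} + b.(a.X + a.X))))\{a} :: -b-> m4
  m3 = a.(rec X. b.(a.(X + X)\{a} + b.(a.X + a.X))) + a.(rec X. b.(a.(X + X)\{a} + b.(a.X + a.X))) :: -a-> m0
  m4 = (a.((rec X. b.(a.(X + X)\{a} + b.(a.X + a.X))) + (rec X. b.(a.(X + X)\{a} + b.(a.X + a.X))))\{a} + b.(a.(rec X. b.(a.(X + X)\{a} + b.(a.X + a.X))) + a.(rec X. b.(a.(X + X)\{a} + b.(a.X + a.X)))))\{a} :: -b-> m5
  m5 = (a.(rec X. b.(a.(X + X)\{a} + b.(a.X + a.X))) + a.(rec X. b.(a.(X + X)\{a} + b.(a.X + a.X))))\{a} :: deadlocked
Q's transition system — 6 states:
  n0 = rec X. b.(a.(X + X)\{a} + b.(a.X + a.X) + a.(X + X)\{a}) :: -b-> n1
  n1 = a.((rec X. b.(a.(X + X)\{a} + b.(a.X + a.X) + a.(X + X)\{a})) + (rec X. b.(a.(X + X)\{a} + b.(a.X + a.X) + a.(X + X)\{a})))\{a} + b.(a.(rec X. b.(a.(X + X)\{a} + b.(a.X + a.X) + a.(X + X)\{a})) + a.(rec X. b.(a.(X + X)\{a} + b.(a.X + a.X) + a.(X + X)\{a}))) + a.((rec X. b.(a.(X + X)\{a} + b.(a.X + a.X) + a.(X + X)\{a})) + (rec X. b.(a.(X + X)\{a} + b.(a.X + a.X) + a.(X + X)\{a})))\{a} :: -a-> n2, -b-> n3
  n2 = ((rec X. b.(a.(X + X)\{a} + b.(a.X + a.X) + a.(X + X)\{a})) + (rec X. b.(a.(X + X)\{a} + b.(a.X + a.X) + a.(X + X)\{a})))\{a} :: -b-> n4
  n3 = a.(rec X. b.(a.(X + X)\{a} + b.(a.X + a.X) + a.(X + X)\{a})) + a.(rec X. b.(a.(X + X)\{a} + b.(a.X + a.X) + a.(X + X)\{a})) :: -a-> n0
  n4 = (a.((rec X. b.(a.(X + X)\{a} + b.(a.X + a.X) + a.(X + X)\{a})) + (rec X. b.(a.(X + X)\{a} + b.(a.X + a.X) + a.(X + X)\{a})))\{a} + b.(a.(rec X. b.(a.(X + X)\{a} + b.(a.X + a.X) + a.(X + X)\{a})) + a.(rec X. b.(a.(X + X)\{a} + b.(a.X + a.X) + a.(X + X)\{a}))) + a.((rec X. b.(a.(X + X)\{a} + b.(a.X + a.X) + a.(X + X)\{a})) + (rec X. b.(a.(X + X)\{a} + b.(a.X + a.X) + a.(X + X)\{a})))\{a})\{a} :: -b-> n5
  n5 = (a.(rec X. b.(a.(X + X)\{a} + b.(a.X + a.X) + a.(X + X)\{a})) + a.(rec X. b.(a.(X + X)\{a} + b.(a.X + a.X) + a.(X + X)\{a})))\{a} :: deadlocked
Coarsest stable partition (strong bisimilarity classes):
  B0 = {m0, n0}
  B1 = {m1, n1}
  B2 = {m2, n2}
  B3 = {m4, n4}
  B4 = {m5, n5}
  B5 = {m3, n3}
m0 ∈ B0, n0 ∈ B0 → same block

YES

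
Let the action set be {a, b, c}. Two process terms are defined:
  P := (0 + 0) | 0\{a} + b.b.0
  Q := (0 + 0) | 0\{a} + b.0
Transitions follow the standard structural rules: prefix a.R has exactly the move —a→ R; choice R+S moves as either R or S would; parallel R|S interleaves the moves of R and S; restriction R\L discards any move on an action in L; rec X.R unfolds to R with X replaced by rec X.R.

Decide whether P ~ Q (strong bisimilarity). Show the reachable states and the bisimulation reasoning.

NO

Reachable graph of P (3 states):
  s0 = (0 + 0) | 0\{a} + b.b.0 → -b-> s1
  s1 = b.0 → -b-> s2
  s2 = 0 → stopped
Reachable graph of Q (2 states):
  t0 = (0 + 0) | 0\{a} + b.0 → -b-> t1
  t1 = 0 → stopped
Bisimilarity quotient blocks:
  B0 = {s0}
  B1 = {s1, t0}
  B2 = {s2, t1}
s0 ∈ B0, t0 ∈ B1 → different blocks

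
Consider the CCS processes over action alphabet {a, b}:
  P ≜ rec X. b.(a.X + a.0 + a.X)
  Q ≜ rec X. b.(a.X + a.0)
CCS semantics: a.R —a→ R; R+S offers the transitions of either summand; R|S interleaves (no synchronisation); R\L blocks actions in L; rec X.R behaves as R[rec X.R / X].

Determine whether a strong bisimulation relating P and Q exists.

YES

P's transition system — 3 states:
  p0 = rec X. b.(a.X + a.0 + a.X) → ··b··> p1
  p1 = a.(rec X. b.(a.X + a.0 + a.X)) + a.0 + a.(rec X. b.(a.X + a.0 + a.X)) → ··a··> p0, ··a··> p2
  p2 = 0 → deadlocked
Q's transition system — 3 states:
  q0 = rec X. b.(a.X + a.0) → ··b··> q1
  q1 = a.(rec X. b.(a.X + a.0)) + a.0 → ··a··> q0, ··a··> q2
  q2 = 0 → deadlocked
Partition-refinement fixed point:
  B0 = {p0, q0}
  B1 = {p1, q1}
  B2 = {p2, q2}
p0 ∈ B0, q0 ∈ B0 → same block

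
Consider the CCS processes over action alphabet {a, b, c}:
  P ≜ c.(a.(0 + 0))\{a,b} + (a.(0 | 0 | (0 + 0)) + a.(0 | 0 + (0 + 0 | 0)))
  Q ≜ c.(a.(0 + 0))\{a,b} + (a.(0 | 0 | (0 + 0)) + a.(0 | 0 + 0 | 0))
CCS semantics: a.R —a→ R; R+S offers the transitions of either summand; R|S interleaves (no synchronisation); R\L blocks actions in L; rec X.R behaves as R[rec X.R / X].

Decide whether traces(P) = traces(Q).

YES

Reachable graph of P (4 states):
  s0 = c.(a.(0 + 0))\{a,b} + (a.(0 | 0 | (0 + 0)) + a.(0 | 0 + (0 + 0 | 0))) :: --a--▸ s1, --a--▸ s2, --c--▸ s3
  s1 = 0 | 0 + (0 + 0 | 0) :: ·
  s2 = 0 | 0 | (0 + 0) :: ·
  s3 = (a.(0 + 0))\{a,b} :: ·
Reachable graph of Q (4 states):
  t0 = c.(a.(0 + 0))\{a,b} + (a.(0 | 0 | (0 + 0)) + a.(0 | 0 + 0 | 0)) :: --a--▸ t1, --a--▸ t2, --c--▸ t3
  t1 = 0 | 0 + 0 | 0 :: ·
  t2 = 0 | 0 | (0 + 0) :: ·
  t3 = (a.(0 + 0))\{a,b} :: ·
Partition-refinement fixed point:
  B0 = {s0, t0}
  B1 = {s1, s2, s3, t1, t2, t3}
s0 ∈ B0, t0 ∈ B0 → same block
Bisimilar ⇒ trace-equivalent.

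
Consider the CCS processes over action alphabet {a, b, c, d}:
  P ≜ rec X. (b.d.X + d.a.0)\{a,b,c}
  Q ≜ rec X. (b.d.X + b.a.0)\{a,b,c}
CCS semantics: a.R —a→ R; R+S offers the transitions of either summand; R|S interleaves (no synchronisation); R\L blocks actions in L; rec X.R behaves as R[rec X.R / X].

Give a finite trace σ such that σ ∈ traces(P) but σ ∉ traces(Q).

Reachable graph of P (2 states):
  m0 = rec X. (b.d.X + d.a.0)\{a,b,c} → --d--▸ m1
  m1 = (a.0)\{a,b,c} → stopped
Reachable graph of Q (1 states):
  n0 = rec X. (b.d.X + b.a.0)\{a,b,c} → stopped
Executing d from P (initial set {m0}):
  step 1 (d): {m1}
  — P admits the full trace.
Executing d from Q (initial set {n0}):
  step 1 (d): ∅  — Q cannot continue

d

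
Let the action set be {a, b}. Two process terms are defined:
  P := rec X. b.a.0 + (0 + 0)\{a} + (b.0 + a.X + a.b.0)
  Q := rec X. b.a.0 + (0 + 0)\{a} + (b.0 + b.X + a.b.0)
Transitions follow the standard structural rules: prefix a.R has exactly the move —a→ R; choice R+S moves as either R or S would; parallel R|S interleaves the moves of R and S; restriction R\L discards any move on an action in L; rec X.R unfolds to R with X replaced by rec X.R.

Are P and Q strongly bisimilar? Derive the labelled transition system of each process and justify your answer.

LTS(P): 4 reachable states
  m0 = rec X. b.a.0 + (0 + 0)\{a} + (b.0 + a.X + a.b.0) has moves --a--▸ m0, --a--▸ m1, --b--▸ m2, --b--▸ m3
  m1 = b.0 has moves --b--▸ m2
  m2 = 0 has moves stopped
  m3 = a.0 has moves --a--▸ m2
LTS(Q): 4 reachable states
  n0 = rec X. b.a.0 + (0 + 0)\{a} + (b.0 + b.X + a.b.0) has moves --a--▸ n1, --b--▸ n0, --b--▸ n2, --b--▸ n3
  n1 = b.0 has moves --b--▸ n2
  n2 = 0 has moves stopped
  n3 = a.0 has moves --a--▸ n2
Coarsest stable partition (strong bisimilarity classes):
  B0 = {m0}
  B1 = {m1, n1}
  B2 = {m2, n2}
  B3 = {m3, n3}
  B4 = {n0}
m0 ∈ B0, n0 ∈ B4 → different blocks

not bisimilar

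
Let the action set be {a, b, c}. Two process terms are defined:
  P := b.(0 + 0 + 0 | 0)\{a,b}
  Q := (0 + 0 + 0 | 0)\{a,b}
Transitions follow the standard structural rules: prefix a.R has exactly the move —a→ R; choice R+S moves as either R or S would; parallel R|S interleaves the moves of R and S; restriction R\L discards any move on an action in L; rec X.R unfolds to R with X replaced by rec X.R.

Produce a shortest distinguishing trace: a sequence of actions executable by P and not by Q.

P's transition system — 2 states:
  u0 = b.(0 + 0 + 0 | 0)\{a,b} | ··b··> u1
  u1 = (0 + 0 + 0 | 0)\{a,b} | deadlocked
Q's transition system — 1 states:
  v0 = (0 + 0 + 0 | 0)\{a,b} | deadlocked
Executing b from P (initial set {u0}):
  [1] b ⇒ {u1}
  — P admits the full trace.
Executing b from Q (initial set {v0}):
  [1] b ⇒ ∅ (Q stuck)

b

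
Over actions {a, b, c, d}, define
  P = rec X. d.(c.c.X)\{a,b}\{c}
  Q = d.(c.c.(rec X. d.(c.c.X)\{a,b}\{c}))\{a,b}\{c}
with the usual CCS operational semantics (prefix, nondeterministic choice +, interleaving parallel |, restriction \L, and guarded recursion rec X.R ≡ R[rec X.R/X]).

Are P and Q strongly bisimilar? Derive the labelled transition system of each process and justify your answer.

P's transition system — 2 states:
  u0 = rec X. d.(c.c.X)\{a,b}\{c} | =d=> u1
  u1 = (c.c.(rec X. d.(c.c.X)\{a,b}\{c}))\{a,b}\{c} | ∅
Q's transition system — 2 states:
  v0 = d.(c.c.(rec X. d.(c.c.X)\{a,b}\{c}))\{a,b}\{c} | =d=> v1
  v1 = (c.c.(rec X. d.(c.c.X)\{a,b}\{c}))\{a,b}\{c} | ∅
Bisimilarity quotient blocks:
  B0 = {u0, v0}
  B1 = {u1, v1}
u0 ∈ B0, v0 ∈ B0 → same block

YES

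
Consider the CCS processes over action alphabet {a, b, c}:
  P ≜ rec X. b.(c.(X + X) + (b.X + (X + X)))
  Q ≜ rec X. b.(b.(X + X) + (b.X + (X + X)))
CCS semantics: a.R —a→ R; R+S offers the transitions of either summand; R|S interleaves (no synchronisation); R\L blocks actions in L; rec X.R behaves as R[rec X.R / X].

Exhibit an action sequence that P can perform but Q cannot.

bc

P's transition system — 3 states:
  u0 = rec X. b.(c.(X + X) + (b.X + (X + X))) :: --b--▸ u1
  u1 = c.((rec X. b.(c.(X + X) + (b.X + (X + X)))) + (rec X. b.(c.(X + X) + (b.X + (X + X))))) + (b.(rec X. b.(c.(X + X) + (b.X + (X + X)))) + ((rec X. b.(c.(X + X) + (b.X + (X + X)))) + (rec X. b.(c.(X + X) + (b.X + (X + X)))))) :: --b--▸ u0, --b--▸ u1, --c--▸ u2
  u2 = (rec X. b.(c.(X + X) + (b.X + (X + X)))) + (rec X. b.(c.(X + X) + (b.X + (X + X)))) :: --b--▸ u1
Q's transition system — 3 states:
  v0 = rec X. b.(b.(X + X) + (b.X + (X + X))) :: --b--▸ v1
  v1 = b.((rec X. b.(b.(X + X) + (b.X + (X + X)))) + (rec X. b.(b.(X + X) + (b.X + (X + X))))) + (b.(rec X. b.(b.(X + X) + (b.X + (X + X)))) + ((rec X. b.(b.(X + X) + (b.X + (X + X)))) + (rec X. b.(b.(X + X) + (b.X + (X + X)))))) :: --b--▸ v0, --b--▸ v1, --b--▸ v2
  v2 = (rec X. b.(b.(X + X) + (b.X + (X + X)))) + (rec X. b.(b.(X + X) + (b.X + (X + X)))) :: --b--▸ v1
Run σ = ⟨bc⟩ on P: start {u0}
  step 1 (b): {u1}
  step 2 (c): {u2}
  P completes σ.
Run σ = ⟨bc⟩ on Q: start {v0}
  step 1 (b): {v1}
  step 2 (c): no successor for Q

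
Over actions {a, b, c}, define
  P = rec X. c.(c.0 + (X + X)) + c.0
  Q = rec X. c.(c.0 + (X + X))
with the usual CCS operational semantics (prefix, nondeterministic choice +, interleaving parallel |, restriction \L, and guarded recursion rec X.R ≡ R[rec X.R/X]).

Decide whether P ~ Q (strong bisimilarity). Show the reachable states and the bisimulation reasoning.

LTS(P): 3 reachable states
  s0 = rec X. c.(c.0 + (X + X)) + c.0 :: --c--▸ s1, --c--▸ s2
  s1 = 0 :: ∅
  s2 = c.0 + ((rec X. c.(c.0 + (X + X)) + c.0) + (rec X. c.(c.0 + (X + X)) + c.0)) :: --c--▸ s1, --c--▸ s2
LTS(Q): 3 reachable states
  t0 = rec X. c.(c.0 + (X + X)) :: --c--▸ t1
  t1 = c.0 + ((rec X. c.(c.0 + (X + X))) + (rec X. c.(c.0 + (X + X)))) :: --c--▸ t1, --c--▸ t2
  t2 = 0 :: ∅
Coarsest stable partition (strong bisimilarity classes):
  B0 = {s0, s2, t1}
  B1 = {s1, t2}
  B2 = {t0}
s0 ∈ B0, t0 ∈ B2 → different blocks

NO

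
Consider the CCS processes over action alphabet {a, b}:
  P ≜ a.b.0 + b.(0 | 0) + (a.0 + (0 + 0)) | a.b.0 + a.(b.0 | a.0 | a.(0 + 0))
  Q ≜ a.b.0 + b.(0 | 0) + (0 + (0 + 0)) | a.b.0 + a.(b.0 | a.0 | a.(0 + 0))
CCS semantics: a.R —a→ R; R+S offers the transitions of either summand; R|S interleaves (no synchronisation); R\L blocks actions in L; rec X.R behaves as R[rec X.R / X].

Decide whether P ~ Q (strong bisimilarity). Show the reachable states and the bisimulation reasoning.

LTS(P): 16 reachable states
  u0 = a.b.0 + b.(0 | 0) + (a.0 + (0 + 0)) | a.b.0 + a.(b.0 | a.0 | a.(0 + 0)) ⊢ --a--▸ u1, --a--▸ u2, --a--▸ u3, --a--▸ u4, --b--▸ u5
  u1 = (a.0 + (0 + 0)) | b.0 ⊢ --a--▸ u6, --b--▸ u7
  u2 = 0 | a.b.0 ⊢ --a--▸ u6
  u3 = b.0 ⊢ --b--▸ u8
  u4 = b.0 | a.0 | a.(0 + 0) ⊢ --a--▸ u10, --a--▸ u9, --b--▸ u11
  u5 = 0 | 0 ⊢ ·
  u6 = 0 | b.0 ⊢ --b--▸ u5
  u7 = (a.0 + (0 + 0)) | 0 ⊢ --a--▸ u5
  u8 = 0 ⊢ ·
  u9 = b.0 | 0 | a.(0 + 0) ⊢ --a--▸ u12, --b--▸ u13
  u10 = b.0 | a.0 | (0 + 0) ⊢ --a--▸ u12, --b--▸ u14
  u11 = 0 | a.0 | a.(0 + 0) ⊢ --a--▸ u13, --a--▸ u14
  u12 = b.0 | 0 | (0 + 0) ⊢ --b--▸ u15
  u13 = 0 | 0 | a.(0 + 0) ⊢ --a--▸ u15
  u14 = 0 | a.0 | (0 + 0) ⊢ --a--▸ u15
  u15 = 0 | 0 | (0 + 0) ⊢ ·
LTS(Q): 14 reachable states
  v0 = a.b.0 + b.(0 | 0) + (0 + (0 + 0)) | a.b.0 + a.(b.0 | a.0 | a.(0 + 0)) ⊢ --a--▸ v1, --a--▸ v2, --a--▸ v3, --b--▸ v4
  v1 = (0 + (0 + 0)) | b.0 ⊢ --b--▸ v5
  v2 = b.0 ⊢ --b--▸ v6
  v3 = b.0 | a.0 | a.(0 + 0) ⊢ --a--▸ v7, --a--▸ v8, --b--▸ v9
  v4 = 0 | 0 ⊢ ·
  v5 = (0 + (0 + 0)) | 0 ⊢ ·
  v6 = 0 ⊢ ·
  v7 = b.0 | 0 | a.(0 + 0) ⊢ --a--▸ v10, --b--▸ v11
  v8 = b.0 | a.0 | (0 + 0) ⊢ --a--▸ v10, --b--▸ v12
  v9 = 0 | a.0 | a.(0 + 0) ⊢ --a--▸ v11, --a--▸ v12
  v10 = b.0 | 0 | (0 + 0) ⊢ --b--▸ v13
  v11 = 0 | 0 | a.(0 + 0) ⊢ --a--▸ v13
  v12 = 0 | a.0 | (0 + 0) ⊢ --a--▸ v13
  v13 = 0 | 0 | (0 + 0) ⊢ ·
Coarsest stable partition (strong bisimilarity classes):
  B0 = {u0}
  B1 = {u4, v3}
  B2 = {u1, u10, u9, v7, v8}
  B3 = {u12, u3, u6, v1, v10, v2}
  B4 = {u15, u5, u8, v13, v4, v5, v6}
  B5 = {u13, u14, u7, v11, v12}
  B6 = {u11, v9}
  B7 = {u2}
  B8 = {v0}
u0 ∈ B0, v0 ∈ B8 → different blocks

NO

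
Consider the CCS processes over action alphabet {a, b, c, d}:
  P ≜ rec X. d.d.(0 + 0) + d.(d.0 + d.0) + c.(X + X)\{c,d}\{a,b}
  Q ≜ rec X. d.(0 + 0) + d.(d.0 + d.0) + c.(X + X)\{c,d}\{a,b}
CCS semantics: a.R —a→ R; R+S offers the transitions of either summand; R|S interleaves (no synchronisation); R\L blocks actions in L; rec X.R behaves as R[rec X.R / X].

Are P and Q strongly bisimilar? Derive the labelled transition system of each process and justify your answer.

Reachable graph of P (6 states):
  m0 = rec X. d.d.(0 + 0) + d.(d.0 + d.0) + c.(X + X)\{c,d}\{a,b} :: —c→ m1, —d→ m2, —d→ m3
  m1 = ((rec X. d.d.(0 + 0) + d.(d.0 + d.0) + c.(X + X)\{c,d}\{a,b}) + (rec X. d.d.(0 + 0) + d.(d.0 + d.0) + c.(X + X)\{c,d}\{a,b}))\{c,d}\{a,b} :: stopped
  m2 = d.(0 + 0) :: —d→ m4
  m3 = d.0 + d.0 :: —d→ m5
  m4 = 0 + 0 :: stopped
  m5 = 0 :: stopped
Reachable graph of Q (5 states):
  n0 = rec X. d.(0 + 0) + d.(d.0 + d.0) + c.(X + X)\{c,d}\{a,b} :: —c→ n1, —d→ n2, —d→ n3
  n1 = ((rec X. d.(0 + 0) + d.(d.0 + d.0) + c.(X + X)\{c,d}\{a,b}) + (rec X. d.(0 + 0) + d.(d.0 + d.0) + c.(X + X)\{c,d}\{a,b}))\{c,d}\{a,b} :: stopped
  n2 = 0 + 0 :: stopped
  n3 = d.0 + d.0 :: —d→ n4
  n4 = 0 :: stopped
Partition-refinement fixed point:
  B0 = {m0}
  B1 = {m1, m4, m5, n1, n2, n4}
  B2 = {m2, m3, n3}
  B3 = {n0}
m0 ∈ B0, n0 ∈ B3 → different blocks

P ≁ Q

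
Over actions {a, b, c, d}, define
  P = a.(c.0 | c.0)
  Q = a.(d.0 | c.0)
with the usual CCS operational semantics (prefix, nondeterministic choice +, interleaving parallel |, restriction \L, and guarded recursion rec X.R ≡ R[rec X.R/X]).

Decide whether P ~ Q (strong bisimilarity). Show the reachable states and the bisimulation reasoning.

not bisimilar

LTS(P): 5 reachable states
  m0 = a.(c.0 | c.0) | --a--▸ m1
  m1 = c.0 | c.0 | --c--▸ m2, --c--▸ m3
  m2 = 0 | c.0 | --c--▸ m4
  m3 = c.0 | 0 | --c--▸ m4
  m4 = 0 | 0 | (no moves)
LTS(Q): 5 reachable states
  n0 = a.(d.0 | c.0) | --a--▸ n1
  n1 = d.0 | c.0 | --c--▸ n2, --d--▸ n3
  n2 = d.0 | 0 | --d--▸ n4
  n3 = 0 | c.0 | --c--▸ n4
  n4 = 0 | 0 | (no moves)
Coarsest stable partition (strong bisimilarity classes):
  B0 = {m0}
  B1 = {m1}
  B2 = {m2, m3, n3}
  B3 = {m4, n4}
  B4 = {n0}
  B5 = {n1}
  B6 = {n2}
m0 ∈ B0, n0 ∈ B4 → different blocks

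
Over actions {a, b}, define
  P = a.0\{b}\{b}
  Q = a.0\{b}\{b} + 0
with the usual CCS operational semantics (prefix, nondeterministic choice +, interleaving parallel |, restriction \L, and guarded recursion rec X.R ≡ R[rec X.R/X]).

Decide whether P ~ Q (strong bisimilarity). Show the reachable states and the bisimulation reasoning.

Reachable graph of P (2 states):
  s0 = a.0\{b}\{b} → =a=> s1
  s1 = 0\{b}\{b} → deadlocked
Reachable graph of Q (2 states):
  t0 = a.0\{b}\{b} + 0 → =a=> t1
  t1 = 0\{b}\{b} → deadlocked
Partition-refinement fixed point:
  B0 = {s0, t0}
  B1 = {s1, t1}
s0 ∈ B0, t0 ∈ B0 → same block

YES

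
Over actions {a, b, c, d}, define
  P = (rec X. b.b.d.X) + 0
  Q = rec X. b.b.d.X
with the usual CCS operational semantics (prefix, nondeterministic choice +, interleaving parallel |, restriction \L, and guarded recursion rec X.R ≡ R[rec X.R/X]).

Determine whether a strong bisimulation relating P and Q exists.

YES

LTS(P): 4 reachable states
  u0 = (rec X. b.b.d.X) + 0 → -b-> u1
  u1 = b.d.(rec X. b.b.d.X) → -b-> u2
  u2 = d.(rec X. b.b.d.X) → -d-> u3
  u3 = rec X. b.b.d.X → -b-> u1
LTS(Q): 3 reachable states
  v0 = rec X. b.b.d.X → -b-> v1
  v1 = b.d.(rec X. b.b.d.X) → -b-> v2
  v2 = d.(rec X. b.b.d.X) → -d-> v0
Coarsest stable partition (strong bisimilarity classes):
  B0 = {u0, u3, v0}
  B1 = {u1, v1}
  B2 = {u2, v2}
u0 ∈ B0, v0 ∈ B0 → same block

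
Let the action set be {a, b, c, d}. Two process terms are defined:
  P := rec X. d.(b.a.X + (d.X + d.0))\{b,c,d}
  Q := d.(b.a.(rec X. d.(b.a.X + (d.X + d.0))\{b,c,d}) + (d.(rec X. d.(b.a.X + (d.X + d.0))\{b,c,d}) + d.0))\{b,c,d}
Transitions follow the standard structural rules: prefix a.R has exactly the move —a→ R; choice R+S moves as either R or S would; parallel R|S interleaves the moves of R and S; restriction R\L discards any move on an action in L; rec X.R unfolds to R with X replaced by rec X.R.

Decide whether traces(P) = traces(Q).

trace-equivalent

Reachable graph of P (2 states):
  s0 = rec X. d.(b.a.X + (d.X + d.0))\{b,c,d} | =d=> s1
  s1 = (b.a.(rec X. d.(b.a.X + (d.X + d.0))\{b,c,d}) + (d.(rec X. d.(b.a.X + (d.X + d.0))\{b,c,d}) + d.0))\{b,c,d} | ∅
Reachable graph of Q (2 states):
  t0 = d.(b.a.(rec X. d.(b.a.X + (d.X + d.0))\{b,c,d}) + (d.(rec X. d.(b.a.X + (d.X + d.0))\{b,c,d}) + d.0))\{b,c,d} | =d=> t1
  t1 = (b.a.(rec X. d.(b.a.X + (d.X + d.0))\{b,c,d}) + (d.(rec X. d.(b.a.X + (d.X + d.0))\{b,c,d}) + d.0))\{b,c,d} | ∅
Coarsest stable partition (strong bisimilarity classes):
  B0 = {s0, t0}
  B1 = {s1, t1}
s0 ∈ B0, t0 ∈ B0 → same block
Bisimilar ⇒ trace-equivalent.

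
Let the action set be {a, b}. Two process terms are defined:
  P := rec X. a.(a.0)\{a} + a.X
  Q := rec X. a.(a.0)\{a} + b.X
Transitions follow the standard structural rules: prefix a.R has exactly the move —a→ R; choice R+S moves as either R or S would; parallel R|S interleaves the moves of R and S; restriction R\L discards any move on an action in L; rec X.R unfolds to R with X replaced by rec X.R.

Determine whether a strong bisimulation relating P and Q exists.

LTS(P): 2 reachable states
  m0 = rec X. a.(a.0)\{a} + a.X ⊢ -a-> m0, -a-> m1
  m1 = (a.0)\{a} ⊢ deadlocked
LTS(Q): 2 reachable states
  n0 = rec X. a.(a.0)\{a} + b.X ⊢ -a-> n1, -b-> n0
  n1 = (a.0)\{a} ⊢ deadlocked
Bisimilarity quotient blocks:
  B0 = {m0}
  B1 = {m1, n1}
  B2 = {n0}
m0 ∈ B0, n0 ∈ B2 → different blocks

not bisimilar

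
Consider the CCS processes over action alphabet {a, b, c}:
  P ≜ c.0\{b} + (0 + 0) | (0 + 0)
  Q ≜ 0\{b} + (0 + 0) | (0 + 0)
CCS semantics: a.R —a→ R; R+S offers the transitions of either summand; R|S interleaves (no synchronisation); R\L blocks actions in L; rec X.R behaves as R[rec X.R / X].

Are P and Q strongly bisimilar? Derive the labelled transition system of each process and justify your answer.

LTS(P): 2 reachable states
  m0 = c.0\{b} + (0 + 0) | (0 + 0) :: --c--▸ m1
  m1 = 0\{b} :: ∅
LTS(Q): 1 reachable states
  n0 = 0\{b} + (0 + 0) | (0 + 0) :: ∅
Partition-refinement fixed point:
  B0 = {m0}
  B1 = {m1, n0}
m0 ∈ B0, n0 ∈ B1 → different blocks

not bisimilar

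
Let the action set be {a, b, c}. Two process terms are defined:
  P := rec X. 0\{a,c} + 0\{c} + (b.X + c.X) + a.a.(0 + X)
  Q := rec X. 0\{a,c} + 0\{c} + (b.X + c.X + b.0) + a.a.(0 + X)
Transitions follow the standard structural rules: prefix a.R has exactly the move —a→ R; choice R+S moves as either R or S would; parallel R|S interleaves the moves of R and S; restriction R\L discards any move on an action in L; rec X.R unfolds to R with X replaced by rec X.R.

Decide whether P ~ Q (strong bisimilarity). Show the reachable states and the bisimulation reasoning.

not bisimilar

LTS(P): 3 reachable states
  m0 = rec X. 0\{a,c} + 0\{c} + (b.X + c.X) + a.a.(0 + X) has moves -a-> m1, -b-> m0, -c-> m0
  m1 = a.(0 + (rec X. 0\{a,c} + 0\{c} + (b.X + c.X) + a.a.(0 + X))) has moves -a-> m2
  m2 = 0 + (rec X. 0\{a,c} + 0\{c} + (b.X + c.X) + a.a.(0 + X)) has moves -a-> m1, -b-> m0, -c-> m0
LTS(Q): 4 reachable states
  n0 = rec X. 0\{a,c} + 0\{c} + (b.X + c.X + b.0) + a.a.(0 + X) has moves -a-> n1, -b-> n0, -b-> n2, -c-> n0
  n1 = a.(0 + (rec X. 0\{a,c} + 0\{c} + (b.X + c.X + b.0) + a.a.(0 + X))) has moves -a-> n3
  n2 = 0 has moves deadlocked
  n3 = 0 + (rec X. 0\{a,c} + 0\{c} + (b.X + c.X + b.0) + a.a.(0 + X)) has moves -a-> n1, -b-> n0, -b-> n2, -c-> n0
Coarsest stable partition (strong bisimilarity classes):
  B0 = {m0, m2}
  B1 = {m1}
  B2 = {n0, n3}
  B3 = {n2}
  B4 = {n1}
m0 ∈ B0, n0 ∈ B2 → different blocks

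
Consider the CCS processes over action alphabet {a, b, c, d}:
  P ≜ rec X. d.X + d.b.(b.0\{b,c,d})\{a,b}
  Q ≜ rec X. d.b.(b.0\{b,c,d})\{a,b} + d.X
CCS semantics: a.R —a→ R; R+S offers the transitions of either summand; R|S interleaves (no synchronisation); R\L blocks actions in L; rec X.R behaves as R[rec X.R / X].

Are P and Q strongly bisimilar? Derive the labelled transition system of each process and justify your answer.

Reachable graph of P (3 states):
  s0 = rec X. d.X + d.b.(b.0\{b,c,d})\{a,b} → —d→ s0, —d→ s1
  s1 = b.(b.0\{b,c,d})\{a,b} → —b→ s2
  s2 = (b.0\{b,c,d})\{a,b} → deadlocked
Reachable graph of Q (3 states):
  t0 = rec X. d.b.(b.0\{b,c,d})\{a,b} + d.X → —d→ t0, —d→ t1
  t1 = b.(b.0\{b,c,d})\{a,b} → —b→ t2
  t2 = (b.0\{b,c,d})\{a,b} → deadlocked
Coarsest stable partition (strong bisimilarity classes):
  B0 = {s0, t0}
  B1 = {s1, t1}
  B2 = {s2, t2}
s0 ∈ B0, t0 ∈ B0 → same block

bisimilar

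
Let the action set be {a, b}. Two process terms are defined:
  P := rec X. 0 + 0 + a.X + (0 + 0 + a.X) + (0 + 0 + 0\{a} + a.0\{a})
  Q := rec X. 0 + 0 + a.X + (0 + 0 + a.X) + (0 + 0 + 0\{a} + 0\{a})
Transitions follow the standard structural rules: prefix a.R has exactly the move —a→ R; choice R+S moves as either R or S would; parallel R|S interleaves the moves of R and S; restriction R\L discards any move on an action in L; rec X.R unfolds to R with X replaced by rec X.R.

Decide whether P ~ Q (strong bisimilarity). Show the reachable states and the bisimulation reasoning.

P's transition system — 2 states:
  u0 = rec X. 0 + 0 + a.X + (0 + 0 + a.X) + (0 + 0 + 0\{a} + a.0\{a}) | ··a··> u0, ··a··> u1
  u1 = 0\{a} | (no moves)
Q's transition system — 1 states:
  v0 = rec X. 0 + 0 + a.X + (0 + 0 + a.X) + (0 + 0 + 0\{a} + 0\{a}) | ··a··> v0
Bisimilarity quotient blocks:
  B0 = {u0}
  B1 = {u1}
  B2 = {v0}
u0 ∈ B0, v0 ∈ B2 → different blocks

P ≁ Q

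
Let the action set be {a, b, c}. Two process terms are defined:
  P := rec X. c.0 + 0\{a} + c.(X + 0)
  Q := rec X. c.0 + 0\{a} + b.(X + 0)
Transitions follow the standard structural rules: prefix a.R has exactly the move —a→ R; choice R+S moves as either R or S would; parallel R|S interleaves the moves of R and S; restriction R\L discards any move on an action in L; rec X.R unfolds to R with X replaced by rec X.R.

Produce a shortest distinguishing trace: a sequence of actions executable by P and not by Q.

cc

P's transition system — 3 states:
  u0 = rec X. c.0 + 0\{a} + c.(X + 0) ⊢ =c=> u1, =c=> u2
  u1 = (rec X. c.0 + 0\{a} + c.(X + 0)) + 0 ⊢ =c=> u1, =c=> u2
  u2 = 0 ⊢ (no moves)
Q's transition system — 3 states:
  v0 = rec X. c.0 + 0\{a} + b.(X + 0) ⊢ =b=> v1, =c=> v2
  v1 = (rec X. c.0 + 0\{a} + b.(X + 0)) + 0 ⊢ =b=> v1, =c=> v2
  v2 = 0 ⊢ (no moves)
Trace ⟨cc⟩ through P, begin at {u0}:
  after c @ step 1: {u1, u2}
  after c @ step 2: {u1, u2}
  P completes σ.
Trace ⟨cc⟩ through Q, begin at {v0}:
  after c @ step 1: {v2}
  after c @ step 2: ∅  — Q cannot continue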